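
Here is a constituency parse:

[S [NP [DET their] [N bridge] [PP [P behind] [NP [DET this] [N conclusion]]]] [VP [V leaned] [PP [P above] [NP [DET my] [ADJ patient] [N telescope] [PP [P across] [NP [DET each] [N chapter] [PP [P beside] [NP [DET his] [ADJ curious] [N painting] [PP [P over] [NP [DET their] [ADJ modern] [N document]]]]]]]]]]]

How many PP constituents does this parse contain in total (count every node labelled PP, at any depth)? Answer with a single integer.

Listing each PP by its span: [PP behind this conclusion]; [PP above my patient telescope across each chapter beside his curious painting over their modern document]; [PP across each chapter beside his curious painting over their modern document]; [PP beside his curious painting over their modern document]; [PP over their modern document] — that makes 5.

5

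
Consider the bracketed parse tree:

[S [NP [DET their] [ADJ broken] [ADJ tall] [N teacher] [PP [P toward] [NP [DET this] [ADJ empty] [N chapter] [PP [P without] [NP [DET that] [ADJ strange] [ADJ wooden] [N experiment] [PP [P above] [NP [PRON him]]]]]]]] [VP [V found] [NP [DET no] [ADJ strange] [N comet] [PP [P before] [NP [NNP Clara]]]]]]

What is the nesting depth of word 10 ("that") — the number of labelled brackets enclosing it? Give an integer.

7

Counting open brackets not yet closed at "that": [S [NP [PP [NP [PP [NP [DET = 7.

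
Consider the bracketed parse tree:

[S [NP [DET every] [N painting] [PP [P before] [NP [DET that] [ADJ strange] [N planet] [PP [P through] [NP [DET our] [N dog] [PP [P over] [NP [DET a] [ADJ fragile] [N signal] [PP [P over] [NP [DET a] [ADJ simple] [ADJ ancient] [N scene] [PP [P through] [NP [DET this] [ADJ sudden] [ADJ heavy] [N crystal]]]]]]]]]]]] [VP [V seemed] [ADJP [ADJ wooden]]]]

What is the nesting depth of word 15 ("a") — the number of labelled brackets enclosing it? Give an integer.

11

The word sits inside DET, which is inside NP, inside PP, inside NP, inside PP, inside NP, inside PP, inside NP, inside PP, inside NP, inside S — 11 brackets in all.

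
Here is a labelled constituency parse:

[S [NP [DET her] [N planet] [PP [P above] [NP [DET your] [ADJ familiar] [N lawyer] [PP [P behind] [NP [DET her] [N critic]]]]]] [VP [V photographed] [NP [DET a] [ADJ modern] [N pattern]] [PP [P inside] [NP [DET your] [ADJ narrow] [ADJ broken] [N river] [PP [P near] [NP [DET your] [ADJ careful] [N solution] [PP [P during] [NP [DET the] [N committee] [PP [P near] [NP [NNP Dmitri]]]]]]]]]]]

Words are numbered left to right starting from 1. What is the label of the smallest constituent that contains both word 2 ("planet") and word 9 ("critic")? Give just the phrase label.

NP

Word 2 lies under S → NP → N; word 9 lies under S → NP → PP → NP → PP → NP → N. The lowest shared node is the NP.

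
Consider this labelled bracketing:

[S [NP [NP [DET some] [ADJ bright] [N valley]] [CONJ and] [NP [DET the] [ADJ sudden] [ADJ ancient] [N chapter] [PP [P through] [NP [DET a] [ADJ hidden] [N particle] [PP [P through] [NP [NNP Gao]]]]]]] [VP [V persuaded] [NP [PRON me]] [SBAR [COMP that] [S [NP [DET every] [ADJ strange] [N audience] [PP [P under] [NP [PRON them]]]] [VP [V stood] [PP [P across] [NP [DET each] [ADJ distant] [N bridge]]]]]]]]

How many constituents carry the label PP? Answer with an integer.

4

The PP constituents are: [PP through a hidden particle through Gao]; [PP through Gao]; [PP under them]; [PP across each distant bridge]. Total: 4.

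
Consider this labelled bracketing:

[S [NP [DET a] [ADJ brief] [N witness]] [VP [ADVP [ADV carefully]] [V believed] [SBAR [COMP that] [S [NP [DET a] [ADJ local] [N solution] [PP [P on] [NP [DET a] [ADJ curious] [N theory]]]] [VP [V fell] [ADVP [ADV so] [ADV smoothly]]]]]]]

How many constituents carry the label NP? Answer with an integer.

The NP constituents are: [NP a brief witness]; [NP a local solution on a curious theory]; [NP a curious theory]. Total: 3.

3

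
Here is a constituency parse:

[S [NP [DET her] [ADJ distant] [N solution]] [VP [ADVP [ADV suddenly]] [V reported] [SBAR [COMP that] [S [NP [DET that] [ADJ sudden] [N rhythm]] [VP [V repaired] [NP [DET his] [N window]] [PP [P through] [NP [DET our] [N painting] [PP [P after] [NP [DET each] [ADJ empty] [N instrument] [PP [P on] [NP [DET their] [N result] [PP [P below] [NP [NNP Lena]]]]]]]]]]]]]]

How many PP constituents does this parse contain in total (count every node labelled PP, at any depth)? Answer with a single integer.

4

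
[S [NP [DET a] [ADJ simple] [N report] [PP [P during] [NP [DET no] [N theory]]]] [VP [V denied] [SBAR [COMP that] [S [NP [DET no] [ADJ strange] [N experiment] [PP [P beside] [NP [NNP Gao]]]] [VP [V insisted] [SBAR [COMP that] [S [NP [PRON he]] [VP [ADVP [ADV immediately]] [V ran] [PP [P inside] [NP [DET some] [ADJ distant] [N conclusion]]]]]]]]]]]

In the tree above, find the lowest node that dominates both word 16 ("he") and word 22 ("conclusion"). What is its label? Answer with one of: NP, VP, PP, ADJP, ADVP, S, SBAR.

The smallest bracket enclosing both words is [S he immediately ran inside some distant conclusion], so the label is S.

S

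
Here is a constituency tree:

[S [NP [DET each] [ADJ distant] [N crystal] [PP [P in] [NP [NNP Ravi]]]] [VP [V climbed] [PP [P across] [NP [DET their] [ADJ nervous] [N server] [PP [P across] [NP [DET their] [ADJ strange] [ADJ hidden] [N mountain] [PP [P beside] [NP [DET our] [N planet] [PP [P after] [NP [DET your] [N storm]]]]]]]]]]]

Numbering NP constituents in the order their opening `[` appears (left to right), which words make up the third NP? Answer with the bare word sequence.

Opening `[NP` markers occur at word positions 1, 5, 8, 12, 17, 20; the third of these opens the constituent [NP their nervous server across their strange hidden mountain beside our planet after your storm].

their nervous server across their strange hidden mountain beside our planet after your storm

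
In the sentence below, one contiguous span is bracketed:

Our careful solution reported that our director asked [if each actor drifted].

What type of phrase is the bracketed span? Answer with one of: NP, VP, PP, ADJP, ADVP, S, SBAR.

"if" is the head of the bracketed span, so the span is a subordinate clause: SBAR.

SBAR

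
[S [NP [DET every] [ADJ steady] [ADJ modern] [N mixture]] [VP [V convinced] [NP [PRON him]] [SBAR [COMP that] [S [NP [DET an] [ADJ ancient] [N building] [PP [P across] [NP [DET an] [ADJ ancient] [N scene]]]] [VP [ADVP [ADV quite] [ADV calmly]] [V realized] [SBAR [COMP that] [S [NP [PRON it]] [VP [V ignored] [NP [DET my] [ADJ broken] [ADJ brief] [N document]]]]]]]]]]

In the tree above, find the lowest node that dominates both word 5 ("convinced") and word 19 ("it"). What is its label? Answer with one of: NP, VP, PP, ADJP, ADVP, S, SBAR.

VP

Both words fall inside [VP convinced him that an ancient building across an ancient scene quite calmly realized that it ignored my broken brief document] (words 5–24), and no smaller constituent contains them both. Label: VP.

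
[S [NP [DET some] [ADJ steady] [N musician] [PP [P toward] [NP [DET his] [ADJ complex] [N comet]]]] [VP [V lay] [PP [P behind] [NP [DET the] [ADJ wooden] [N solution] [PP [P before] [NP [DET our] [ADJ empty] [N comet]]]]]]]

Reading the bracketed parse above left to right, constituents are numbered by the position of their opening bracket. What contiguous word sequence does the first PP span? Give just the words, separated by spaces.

toward his complex comet

In left-to-right order the PP constituents are "toward his complex comet"; "behind the wooden solution before our empty comet"; "before our empty comet". Number 1 is "toward his complex comet".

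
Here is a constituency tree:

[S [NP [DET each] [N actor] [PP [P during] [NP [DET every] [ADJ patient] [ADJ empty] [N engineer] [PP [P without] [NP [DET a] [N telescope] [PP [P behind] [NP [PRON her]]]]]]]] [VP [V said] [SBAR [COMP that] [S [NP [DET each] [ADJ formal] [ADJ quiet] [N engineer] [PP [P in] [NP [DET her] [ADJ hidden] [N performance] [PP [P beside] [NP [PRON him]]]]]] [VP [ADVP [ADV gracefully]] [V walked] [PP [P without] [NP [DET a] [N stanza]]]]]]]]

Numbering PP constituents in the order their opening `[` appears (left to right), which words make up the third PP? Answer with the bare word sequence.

The PP opening brackets appear, in order, over: "during every patient empty engineer without a telescope behind her"; "without a telescope behind her"; "behind her"; "in her hidden performance beside him"; "beside him"; "without a stanza". The third one spans "behind her".

behind her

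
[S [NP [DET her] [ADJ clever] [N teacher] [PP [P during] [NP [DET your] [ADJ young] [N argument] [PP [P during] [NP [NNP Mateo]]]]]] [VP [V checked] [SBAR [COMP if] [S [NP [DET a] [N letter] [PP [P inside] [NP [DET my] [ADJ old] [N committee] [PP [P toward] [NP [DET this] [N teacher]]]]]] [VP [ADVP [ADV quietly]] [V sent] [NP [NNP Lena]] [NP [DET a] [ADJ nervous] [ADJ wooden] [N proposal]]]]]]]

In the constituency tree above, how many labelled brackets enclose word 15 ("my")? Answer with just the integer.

Path from the root down to the word: S → VP → SBAR → S → NP → PP → NP → DET. That is 8 enclosing brackets.

8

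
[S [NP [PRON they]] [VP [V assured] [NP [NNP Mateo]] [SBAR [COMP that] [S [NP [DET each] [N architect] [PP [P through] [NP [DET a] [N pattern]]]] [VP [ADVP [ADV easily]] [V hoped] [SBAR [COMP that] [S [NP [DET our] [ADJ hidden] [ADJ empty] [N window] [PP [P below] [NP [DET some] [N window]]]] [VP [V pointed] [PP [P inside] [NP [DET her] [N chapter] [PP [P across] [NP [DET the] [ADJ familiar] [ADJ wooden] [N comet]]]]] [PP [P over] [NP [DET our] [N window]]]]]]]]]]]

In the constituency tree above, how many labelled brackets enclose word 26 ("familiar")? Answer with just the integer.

13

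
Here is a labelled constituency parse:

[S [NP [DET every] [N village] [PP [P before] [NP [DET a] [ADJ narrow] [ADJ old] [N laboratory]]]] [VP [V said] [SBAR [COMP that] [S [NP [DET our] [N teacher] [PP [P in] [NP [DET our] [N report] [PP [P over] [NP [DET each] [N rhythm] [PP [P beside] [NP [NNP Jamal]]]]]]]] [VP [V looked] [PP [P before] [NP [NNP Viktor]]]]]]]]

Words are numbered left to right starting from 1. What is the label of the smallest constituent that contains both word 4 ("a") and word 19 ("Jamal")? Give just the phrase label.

S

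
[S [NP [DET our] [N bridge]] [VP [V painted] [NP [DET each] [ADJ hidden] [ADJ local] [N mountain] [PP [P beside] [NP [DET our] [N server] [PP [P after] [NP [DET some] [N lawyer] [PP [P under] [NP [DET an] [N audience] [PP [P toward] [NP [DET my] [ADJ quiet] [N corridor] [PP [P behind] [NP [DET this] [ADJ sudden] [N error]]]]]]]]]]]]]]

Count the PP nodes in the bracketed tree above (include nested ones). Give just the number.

The PP constituents are: [PP beside our server after some lawyer under an audience toward my quiet corridor behind this sudden error]; [PP after some lawyer under an audience toward my quiet corridor behind this sudden error]; [PP under an audience toward my quiet corridor behind this sudden error]; [PP toward my quiet corridor behind this sudden error]; [PP behind this sudden error]. Total: 5.

5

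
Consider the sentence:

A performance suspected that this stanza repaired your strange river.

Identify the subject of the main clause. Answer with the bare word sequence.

a performance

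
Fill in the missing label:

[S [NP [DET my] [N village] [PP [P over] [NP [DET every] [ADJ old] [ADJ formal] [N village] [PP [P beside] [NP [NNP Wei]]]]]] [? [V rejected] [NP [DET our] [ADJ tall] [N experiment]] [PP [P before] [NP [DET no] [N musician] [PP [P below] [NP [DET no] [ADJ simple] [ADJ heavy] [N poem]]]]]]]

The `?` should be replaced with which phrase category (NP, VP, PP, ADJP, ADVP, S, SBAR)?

VP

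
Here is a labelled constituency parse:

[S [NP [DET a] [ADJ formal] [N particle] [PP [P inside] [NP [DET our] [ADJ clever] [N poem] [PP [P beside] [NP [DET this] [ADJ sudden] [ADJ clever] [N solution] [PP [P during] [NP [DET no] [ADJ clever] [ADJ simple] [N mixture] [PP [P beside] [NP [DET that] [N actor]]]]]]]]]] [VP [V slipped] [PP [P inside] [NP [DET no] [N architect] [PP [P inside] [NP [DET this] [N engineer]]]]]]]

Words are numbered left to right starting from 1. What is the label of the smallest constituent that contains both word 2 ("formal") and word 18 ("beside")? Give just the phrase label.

NP

Word 2 lies under S → NP → ADJ; word 18 lies under S → NP → PP → NP → PP → NP → PP → NP → PP → P. The lowest shared node is the NP.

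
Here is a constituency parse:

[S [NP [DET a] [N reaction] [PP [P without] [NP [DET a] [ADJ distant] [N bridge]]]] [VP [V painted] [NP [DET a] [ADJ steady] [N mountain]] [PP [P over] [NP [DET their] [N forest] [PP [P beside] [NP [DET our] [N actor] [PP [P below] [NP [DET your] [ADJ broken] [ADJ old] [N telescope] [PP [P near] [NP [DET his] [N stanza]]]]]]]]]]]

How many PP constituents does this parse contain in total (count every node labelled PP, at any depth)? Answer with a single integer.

The PP constituents are: [PP without a distant bridge]; [PP over their forest beside our actor below your broken old telescope near his stanza]; [PP beside our actor below your broken old telescope near his stanza]; [PP below your broken old telescope near his stanza]; [PP near his stanza]. Total: 5.

5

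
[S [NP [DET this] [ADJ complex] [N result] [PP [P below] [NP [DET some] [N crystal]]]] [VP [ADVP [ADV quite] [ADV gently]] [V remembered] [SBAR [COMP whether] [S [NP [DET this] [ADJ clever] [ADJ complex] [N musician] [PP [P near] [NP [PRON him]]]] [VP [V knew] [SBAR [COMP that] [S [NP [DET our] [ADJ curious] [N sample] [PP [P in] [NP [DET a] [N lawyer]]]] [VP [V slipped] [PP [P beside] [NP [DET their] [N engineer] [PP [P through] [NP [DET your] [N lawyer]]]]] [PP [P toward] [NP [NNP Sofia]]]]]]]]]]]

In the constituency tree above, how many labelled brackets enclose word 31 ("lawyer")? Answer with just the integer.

Path from the root down to the word: S → VP → SBAR → S → VP → SBAR → S → VP → PP → NP → PP → NP → N. That is 13 enclosing brackets.

13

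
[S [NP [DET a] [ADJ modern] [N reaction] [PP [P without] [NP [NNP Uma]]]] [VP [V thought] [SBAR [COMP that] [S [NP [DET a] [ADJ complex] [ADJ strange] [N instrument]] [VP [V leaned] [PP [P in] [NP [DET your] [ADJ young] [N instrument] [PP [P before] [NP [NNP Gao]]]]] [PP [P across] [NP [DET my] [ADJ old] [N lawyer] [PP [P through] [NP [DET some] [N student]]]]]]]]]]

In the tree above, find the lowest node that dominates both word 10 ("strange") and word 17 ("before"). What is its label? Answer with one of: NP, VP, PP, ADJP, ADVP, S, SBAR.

The smallest bracket enclosing both words is [S a complex strange instrument leaned in your young instrument before Gao across my old lawyer through some student], so the label is S.

S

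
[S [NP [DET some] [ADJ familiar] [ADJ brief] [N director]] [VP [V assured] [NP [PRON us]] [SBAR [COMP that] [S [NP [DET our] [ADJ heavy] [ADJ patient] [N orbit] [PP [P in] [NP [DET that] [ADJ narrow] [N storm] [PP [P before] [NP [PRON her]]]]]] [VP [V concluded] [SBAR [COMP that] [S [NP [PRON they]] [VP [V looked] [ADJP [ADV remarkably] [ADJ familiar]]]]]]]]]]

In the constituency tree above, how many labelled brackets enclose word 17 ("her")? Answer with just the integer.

10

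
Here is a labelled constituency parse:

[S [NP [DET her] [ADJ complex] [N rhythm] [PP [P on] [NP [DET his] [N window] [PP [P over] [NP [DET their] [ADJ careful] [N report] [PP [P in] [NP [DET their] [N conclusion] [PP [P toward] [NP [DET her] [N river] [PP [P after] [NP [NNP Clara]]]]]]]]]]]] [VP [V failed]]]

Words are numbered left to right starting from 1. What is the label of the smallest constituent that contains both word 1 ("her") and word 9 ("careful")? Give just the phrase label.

NP

The smallest bracket enclosing both words is [NP her complex rhythm on his window over their careful report in their conclusion toward her river after Clara], so the label is NP.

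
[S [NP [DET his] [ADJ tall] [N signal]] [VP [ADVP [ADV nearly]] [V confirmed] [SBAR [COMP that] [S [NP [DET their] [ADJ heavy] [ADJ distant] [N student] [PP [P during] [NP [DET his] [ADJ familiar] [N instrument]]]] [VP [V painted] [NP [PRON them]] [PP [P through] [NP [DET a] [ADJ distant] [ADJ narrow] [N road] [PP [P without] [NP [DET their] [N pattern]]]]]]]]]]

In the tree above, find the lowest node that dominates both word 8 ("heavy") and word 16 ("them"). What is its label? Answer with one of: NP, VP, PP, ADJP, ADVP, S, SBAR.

S

The smallest bracket enclosing both words is [S their heavy distant student during his familiar instrument painted them through a distant narrow road without their pattern], so the label is S.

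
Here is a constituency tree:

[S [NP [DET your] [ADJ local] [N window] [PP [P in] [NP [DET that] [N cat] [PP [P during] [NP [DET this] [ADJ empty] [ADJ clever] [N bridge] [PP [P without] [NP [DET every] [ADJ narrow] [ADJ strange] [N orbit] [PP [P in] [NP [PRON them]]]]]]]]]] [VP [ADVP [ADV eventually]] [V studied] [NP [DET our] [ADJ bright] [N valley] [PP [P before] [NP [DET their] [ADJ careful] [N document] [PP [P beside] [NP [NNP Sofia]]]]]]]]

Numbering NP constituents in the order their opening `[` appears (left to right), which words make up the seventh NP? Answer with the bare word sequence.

their careful document beside Sofia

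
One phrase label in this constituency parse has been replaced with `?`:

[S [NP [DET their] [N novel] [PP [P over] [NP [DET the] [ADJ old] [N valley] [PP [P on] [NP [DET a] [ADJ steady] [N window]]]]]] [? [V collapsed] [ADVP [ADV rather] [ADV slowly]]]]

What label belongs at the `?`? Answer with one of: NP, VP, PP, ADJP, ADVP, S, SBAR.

VP

The `?` node immediately contains: V 'collapsed', ADVP. That is the internal structure of a verb phrase, so the label is VP.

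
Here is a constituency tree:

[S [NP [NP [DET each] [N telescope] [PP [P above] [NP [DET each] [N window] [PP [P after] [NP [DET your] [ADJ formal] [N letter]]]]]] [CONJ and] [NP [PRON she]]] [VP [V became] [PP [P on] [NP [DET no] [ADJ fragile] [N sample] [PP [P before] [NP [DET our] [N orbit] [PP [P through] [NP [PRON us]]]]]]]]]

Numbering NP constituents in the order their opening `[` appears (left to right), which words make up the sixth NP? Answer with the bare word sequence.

no fragile sample before our orbit through us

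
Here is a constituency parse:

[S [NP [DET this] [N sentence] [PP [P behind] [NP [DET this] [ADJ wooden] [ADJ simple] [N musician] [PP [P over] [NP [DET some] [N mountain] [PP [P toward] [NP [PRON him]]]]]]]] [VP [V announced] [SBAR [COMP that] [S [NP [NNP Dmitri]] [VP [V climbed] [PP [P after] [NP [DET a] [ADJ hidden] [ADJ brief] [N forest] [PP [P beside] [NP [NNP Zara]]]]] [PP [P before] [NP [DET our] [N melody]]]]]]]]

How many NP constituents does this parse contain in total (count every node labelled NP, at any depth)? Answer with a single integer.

8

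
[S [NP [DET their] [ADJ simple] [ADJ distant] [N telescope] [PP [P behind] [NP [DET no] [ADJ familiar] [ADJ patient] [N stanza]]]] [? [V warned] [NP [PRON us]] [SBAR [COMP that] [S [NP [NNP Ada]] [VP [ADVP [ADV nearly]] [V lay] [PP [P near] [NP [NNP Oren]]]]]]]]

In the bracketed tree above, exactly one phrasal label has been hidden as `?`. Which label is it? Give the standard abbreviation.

A constituent whose immediate children are V 'warned', NP, SBAR is a verb phrase: VP.

VP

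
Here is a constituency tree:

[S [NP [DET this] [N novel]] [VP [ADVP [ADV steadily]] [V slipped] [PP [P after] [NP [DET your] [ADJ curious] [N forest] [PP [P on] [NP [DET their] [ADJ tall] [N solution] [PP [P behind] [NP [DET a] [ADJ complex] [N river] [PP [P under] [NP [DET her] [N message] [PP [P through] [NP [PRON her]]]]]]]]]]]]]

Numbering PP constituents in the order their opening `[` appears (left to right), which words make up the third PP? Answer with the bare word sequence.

behind a complex river under her message through her

The PP opening brackets appear, in order, over: "after your curious forest on their tall solution behind a complex river under her message through her"; "on their tall solution behind a complex river under her message through her"; "behind a complex river under her message through her"; "under her message through her"; "through her". The third one spans "behind a complex river under her message through her".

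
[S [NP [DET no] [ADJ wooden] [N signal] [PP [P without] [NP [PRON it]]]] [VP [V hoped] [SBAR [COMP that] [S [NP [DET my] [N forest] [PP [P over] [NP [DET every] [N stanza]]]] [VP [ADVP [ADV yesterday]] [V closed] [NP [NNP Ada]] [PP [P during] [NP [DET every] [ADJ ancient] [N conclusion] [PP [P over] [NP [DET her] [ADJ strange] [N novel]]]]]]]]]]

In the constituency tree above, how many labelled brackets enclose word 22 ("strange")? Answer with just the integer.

Path from the root down to the word: S → VP → SBAR → S → VP → PP → NP → PP → NP → ADJ. That is 10 enclosing brackets.

10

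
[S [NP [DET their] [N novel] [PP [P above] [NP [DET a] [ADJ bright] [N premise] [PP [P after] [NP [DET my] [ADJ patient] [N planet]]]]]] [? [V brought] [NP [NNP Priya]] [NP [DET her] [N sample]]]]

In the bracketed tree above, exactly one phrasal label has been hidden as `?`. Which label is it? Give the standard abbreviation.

VP

Looking at what the `?` directly dominates — V 'brought', NP, NP — this is a verb phrase (VP).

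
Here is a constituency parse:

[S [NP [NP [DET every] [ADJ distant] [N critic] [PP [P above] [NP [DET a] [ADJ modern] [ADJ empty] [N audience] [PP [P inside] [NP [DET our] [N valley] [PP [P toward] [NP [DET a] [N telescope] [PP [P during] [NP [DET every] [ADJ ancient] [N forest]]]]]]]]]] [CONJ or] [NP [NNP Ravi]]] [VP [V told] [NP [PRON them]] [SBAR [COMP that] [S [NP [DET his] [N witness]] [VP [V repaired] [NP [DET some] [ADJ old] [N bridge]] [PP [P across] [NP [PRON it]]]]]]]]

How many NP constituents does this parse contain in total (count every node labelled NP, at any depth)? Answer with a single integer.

11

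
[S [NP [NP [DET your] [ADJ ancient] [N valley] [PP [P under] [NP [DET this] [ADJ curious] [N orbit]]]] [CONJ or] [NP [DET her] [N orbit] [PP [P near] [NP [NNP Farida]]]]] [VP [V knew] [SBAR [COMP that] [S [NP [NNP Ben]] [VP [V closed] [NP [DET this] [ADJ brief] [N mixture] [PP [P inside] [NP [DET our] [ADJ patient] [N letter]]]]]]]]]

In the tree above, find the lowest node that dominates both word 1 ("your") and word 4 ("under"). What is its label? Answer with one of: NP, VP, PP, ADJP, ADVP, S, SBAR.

NP

Word 1 lies under S → NP → NP → DET; word 4 lies under S → NP → NP → PP → P. The lowest shared node is the NP.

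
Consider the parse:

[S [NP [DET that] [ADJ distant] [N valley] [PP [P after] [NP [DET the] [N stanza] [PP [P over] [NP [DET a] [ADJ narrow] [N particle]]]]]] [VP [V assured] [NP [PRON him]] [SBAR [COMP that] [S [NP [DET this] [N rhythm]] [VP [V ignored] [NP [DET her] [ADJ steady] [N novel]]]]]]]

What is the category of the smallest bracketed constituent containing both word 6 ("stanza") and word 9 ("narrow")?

NP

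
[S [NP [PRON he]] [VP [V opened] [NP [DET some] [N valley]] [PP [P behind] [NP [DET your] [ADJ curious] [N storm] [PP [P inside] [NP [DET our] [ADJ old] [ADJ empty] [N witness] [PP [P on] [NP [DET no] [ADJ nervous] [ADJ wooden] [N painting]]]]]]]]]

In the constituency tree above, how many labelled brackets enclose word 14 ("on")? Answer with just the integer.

8

Path from the root down to the word: S → VP → PP → NP → PP → NP → PP → P. That is 8 enclosing brackets.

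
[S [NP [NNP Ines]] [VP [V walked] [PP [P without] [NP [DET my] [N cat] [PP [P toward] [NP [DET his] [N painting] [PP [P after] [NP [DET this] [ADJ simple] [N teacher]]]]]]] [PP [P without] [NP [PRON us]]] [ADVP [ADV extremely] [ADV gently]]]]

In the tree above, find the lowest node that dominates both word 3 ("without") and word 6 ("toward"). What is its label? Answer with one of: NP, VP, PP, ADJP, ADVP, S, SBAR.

Word 3 lies under S → VP → PP → P; word 6 lies under S → VP → PP → NP → PP → P. The lowest shared node is the PP.

PP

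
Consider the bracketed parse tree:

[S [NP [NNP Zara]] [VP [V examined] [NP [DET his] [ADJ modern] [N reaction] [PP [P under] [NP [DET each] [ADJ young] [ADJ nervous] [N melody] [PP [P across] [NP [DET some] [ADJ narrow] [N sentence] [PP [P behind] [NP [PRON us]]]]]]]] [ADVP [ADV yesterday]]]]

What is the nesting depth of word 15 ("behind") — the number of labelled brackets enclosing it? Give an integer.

The word sits inside P, which is inside PP, inside NP, inside PP, inside NP, inside PP, inside NP, inside VP, inside S — 9 brackets in all.

9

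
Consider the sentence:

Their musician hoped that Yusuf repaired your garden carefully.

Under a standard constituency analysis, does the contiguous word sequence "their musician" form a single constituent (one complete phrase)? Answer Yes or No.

"their musician" is exactly the noun phrase [NP their musician], a complete constituent.

Yes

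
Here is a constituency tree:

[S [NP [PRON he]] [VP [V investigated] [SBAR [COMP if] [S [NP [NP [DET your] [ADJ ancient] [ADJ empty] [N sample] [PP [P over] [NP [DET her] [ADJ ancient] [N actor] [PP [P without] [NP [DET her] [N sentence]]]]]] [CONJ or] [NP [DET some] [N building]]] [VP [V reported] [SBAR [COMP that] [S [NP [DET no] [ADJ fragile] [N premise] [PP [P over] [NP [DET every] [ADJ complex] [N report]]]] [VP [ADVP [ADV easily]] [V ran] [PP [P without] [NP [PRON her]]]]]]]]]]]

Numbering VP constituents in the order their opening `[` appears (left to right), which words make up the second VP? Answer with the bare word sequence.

In left-to-right order the VP constituents are "investigated if your ancient empty sample over her ancient actor without her sentence or some building reported that no fragile premise over every complex report easily ran without her"; "reported that no fragile premise over every complex report easily ran without her"; "easily ran without her". Number 2 is "reported that no fragile premise over every complex report easily ran without her".

reported that no fragile premise over every complex report easily ran without her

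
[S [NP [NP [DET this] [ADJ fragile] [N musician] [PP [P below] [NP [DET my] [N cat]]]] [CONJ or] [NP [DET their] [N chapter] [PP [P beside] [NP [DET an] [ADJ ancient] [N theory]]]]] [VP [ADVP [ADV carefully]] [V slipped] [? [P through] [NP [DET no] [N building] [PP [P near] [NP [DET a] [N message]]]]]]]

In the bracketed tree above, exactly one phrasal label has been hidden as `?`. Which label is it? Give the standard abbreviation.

Looking at what the `?` directly dominates — P 'through', NP — this is a prepositional phrase (PP).

PP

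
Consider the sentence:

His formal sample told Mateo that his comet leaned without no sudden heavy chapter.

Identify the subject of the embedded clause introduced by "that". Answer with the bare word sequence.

his comet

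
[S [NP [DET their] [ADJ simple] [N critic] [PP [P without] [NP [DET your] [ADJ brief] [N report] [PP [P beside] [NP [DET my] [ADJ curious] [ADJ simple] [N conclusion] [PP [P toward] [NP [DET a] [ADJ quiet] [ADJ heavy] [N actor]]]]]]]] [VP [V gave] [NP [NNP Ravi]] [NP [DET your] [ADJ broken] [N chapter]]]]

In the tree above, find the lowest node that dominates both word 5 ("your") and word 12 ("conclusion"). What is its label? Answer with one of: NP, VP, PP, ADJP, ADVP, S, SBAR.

NP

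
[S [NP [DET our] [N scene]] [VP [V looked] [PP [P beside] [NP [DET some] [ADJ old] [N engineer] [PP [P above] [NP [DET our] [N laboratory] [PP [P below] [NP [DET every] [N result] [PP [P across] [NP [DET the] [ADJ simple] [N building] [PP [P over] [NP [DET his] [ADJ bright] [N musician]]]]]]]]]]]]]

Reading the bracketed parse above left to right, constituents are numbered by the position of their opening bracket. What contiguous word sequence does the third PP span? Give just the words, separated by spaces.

below every result across the simple building over his bright musician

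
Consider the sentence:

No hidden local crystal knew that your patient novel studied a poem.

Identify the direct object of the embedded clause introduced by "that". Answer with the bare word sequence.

"studied" heads the VP of the embedded clause introduced by "that", and "a poem" is its direct object.

a poem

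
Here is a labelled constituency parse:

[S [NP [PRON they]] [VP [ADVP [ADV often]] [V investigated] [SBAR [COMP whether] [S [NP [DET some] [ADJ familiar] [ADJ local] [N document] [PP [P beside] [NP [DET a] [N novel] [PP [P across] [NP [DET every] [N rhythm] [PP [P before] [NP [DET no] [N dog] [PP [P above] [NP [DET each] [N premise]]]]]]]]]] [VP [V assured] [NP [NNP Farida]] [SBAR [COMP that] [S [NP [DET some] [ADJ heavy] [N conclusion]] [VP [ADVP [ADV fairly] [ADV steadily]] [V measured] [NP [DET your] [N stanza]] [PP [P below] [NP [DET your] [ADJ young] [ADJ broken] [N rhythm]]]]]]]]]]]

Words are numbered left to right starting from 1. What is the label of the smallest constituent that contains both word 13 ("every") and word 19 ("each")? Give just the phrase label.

NP

Both words fall inside [NP every rhythm before no dog above each premise] (words 13–20), and no smaller constituent contains them both. Label: NP.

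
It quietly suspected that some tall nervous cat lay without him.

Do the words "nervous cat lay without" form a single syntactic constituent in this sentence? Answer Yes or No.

The smallest constituent containing the whole sequence is the clause [S some tall nervous cat lay without him], but the sequence is only part of it — it straddles the boundary between noun phrase "some tall nervous cat" and verb phrase "lay without him".

No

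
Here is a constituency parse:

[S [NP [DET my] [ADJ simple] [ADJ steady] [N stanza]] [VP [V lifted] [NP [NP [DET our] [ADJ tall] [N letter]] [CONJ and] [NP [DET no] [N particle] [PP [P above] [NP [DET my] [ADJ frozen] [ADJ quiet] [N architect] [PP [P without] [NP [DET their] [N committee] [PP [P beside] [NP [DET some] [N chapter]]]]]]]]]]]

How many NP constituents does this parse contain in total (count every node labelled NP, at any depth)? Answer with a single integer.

The NP constituents are: [NP my simple steady stanza]; [NP our tall letter and no particle above my frozen quiet architect without their committee beside some chapter]; [NP our tall letter]; [NP no particle above my frozen quiet architect without their committee beside some chapter]; [NP my frozen quiet architect without their committee beside some chapter]; [NP their committee beside some chapter] …. Total: 7.

7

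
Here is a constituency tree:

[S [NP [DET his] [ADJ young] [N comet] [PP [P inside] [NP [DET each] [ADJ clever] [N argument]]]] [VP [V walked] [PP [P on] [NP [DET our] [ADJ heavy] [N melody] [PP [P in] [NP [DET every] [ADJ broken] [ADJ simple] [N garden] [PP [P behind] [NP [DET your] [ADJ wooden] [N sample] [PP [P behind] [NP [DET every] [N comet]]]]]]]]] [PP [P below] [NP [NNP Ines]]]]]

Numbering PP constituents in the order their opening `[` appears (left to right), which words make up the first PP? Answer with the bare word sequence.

In left-to-right order the PP constituents are "inside each clever argument"; "on our heavy melody in every broken simple garden behind your wooden sample behind every comet"; "in every broken simple garden behind your wooden sample behind every comet"; "behind your wooden sample behind every comet"; "behind every comet"; "below Ines". Number 1 is "inside each clever argument".

inside each clever argument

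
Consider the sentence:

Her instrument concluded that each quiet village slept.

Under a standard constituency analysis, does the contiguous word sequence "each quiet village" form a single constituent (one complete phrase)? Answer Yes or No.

Yes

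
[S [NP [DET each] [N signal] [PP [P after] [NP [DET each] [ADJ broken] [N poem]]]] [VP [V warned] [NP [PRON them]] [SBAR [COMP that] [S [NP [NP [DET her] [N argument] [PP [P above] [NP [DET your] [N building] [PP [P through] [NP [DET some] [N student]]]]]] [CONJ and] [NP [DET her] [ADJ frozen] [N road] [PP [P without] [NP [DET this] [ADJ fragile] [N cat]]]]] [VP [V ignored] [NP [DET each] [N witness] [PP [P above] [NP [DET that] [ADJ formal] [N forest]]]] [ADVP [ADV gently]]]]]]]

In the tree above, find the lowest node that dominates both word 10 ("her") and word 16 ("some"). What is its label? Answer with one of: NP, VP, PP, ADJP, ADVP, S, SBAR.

NP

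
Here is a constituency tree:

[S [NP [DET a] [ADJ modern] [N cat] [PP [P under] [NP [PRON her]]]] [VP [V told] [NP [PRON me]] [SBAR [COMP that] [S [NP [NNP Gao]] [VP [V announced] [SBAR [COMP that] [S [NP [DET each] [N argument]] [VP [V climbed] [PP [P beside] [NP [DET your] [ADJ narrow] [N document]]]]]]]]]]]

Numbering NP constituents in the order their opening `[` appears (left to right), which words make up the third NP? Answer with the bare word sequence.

me

The NP opening brackets appear, in order, over: "a modern cat under her"; "her"; "me"; "Gao"; "each argument"; "your narrow document". The third one spans "me".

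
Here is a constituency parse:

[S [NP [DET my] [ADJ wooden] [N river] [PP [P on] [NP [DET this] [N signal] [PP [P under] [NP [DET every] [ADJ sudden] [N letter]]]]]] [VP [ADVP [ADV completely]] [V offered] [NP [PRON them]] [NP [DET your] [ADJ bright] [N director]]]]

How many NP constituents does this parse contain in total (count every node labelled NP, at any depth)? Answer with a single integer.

5

The NP constituents are: [NP my wooden river on this signal under every sudden letter]; [NP this signal under every sudden letter]; [NP every sudden letter]; [NP them]; [NP your bright director]. Total: 5.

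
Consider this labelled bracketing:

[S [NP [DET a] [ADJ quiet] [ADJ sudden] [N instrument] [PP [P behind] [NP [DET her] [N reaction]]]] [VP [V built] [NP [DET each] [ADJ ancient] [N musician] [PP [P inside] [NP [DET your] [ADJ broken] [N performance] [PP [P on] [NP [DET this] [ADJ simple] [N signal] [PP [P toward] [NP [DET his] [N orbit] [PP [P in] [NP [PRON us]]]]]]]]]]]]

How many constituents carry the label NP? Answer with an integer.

7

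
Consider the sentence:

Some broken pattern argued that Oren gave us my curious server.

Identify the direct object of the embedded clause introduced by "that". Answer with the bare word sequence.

"gave" heads the VP of the embedded clause introduced by "that", and "my curious server" is its direct object.

my curious server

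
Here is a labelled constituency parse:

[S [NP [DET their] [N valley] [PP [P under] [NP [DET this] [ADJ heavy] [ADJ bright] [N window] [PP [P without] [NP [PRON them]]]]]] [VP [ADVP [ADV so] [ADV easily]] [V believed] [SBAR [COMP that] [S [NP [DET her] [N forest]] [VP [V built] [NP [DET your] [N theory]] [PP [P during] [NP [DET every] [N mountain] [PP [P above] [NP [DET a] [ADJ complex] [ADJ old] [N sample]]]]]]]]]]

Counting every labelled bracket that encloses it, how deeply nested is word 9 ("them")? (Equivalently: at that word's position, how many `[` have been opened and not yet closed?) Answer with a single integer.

7

The word sits inside PRON, which is inside NP, inside PP, inside NP, inside PP, inside NP, inside S — 7 brackets in all.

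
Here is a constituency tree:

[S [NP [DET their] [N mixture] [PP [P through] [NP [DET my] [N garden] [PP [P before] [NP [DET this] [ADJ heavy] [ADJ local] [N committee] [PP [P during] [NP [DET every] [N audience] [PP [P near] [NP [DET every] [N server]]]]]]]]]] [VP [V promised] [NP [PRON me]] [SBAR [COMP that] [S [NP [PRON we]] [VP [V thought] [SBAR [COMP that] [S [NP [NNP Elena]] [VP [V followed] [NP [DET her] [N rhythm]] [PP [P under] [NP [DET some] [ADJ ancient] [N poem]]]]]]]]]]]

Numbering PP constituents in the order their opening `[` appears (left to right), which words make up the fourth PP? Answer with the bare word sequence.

near every server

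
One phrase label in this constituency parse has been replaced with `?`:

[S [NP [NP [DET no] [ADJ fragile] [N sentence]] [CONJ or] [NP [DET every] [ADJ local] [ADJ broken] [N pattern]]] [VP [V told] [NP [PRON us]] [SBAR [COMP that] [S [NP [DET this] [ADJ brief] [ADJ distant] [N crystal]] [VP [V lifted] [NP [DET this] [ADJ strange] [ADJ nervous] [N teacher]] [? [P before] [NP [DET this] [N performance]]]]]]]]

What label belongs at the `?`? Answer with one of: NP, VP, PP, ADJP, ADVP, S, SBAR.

PP

A constituent whose immediate children are P 'before', NP is a prepositional phrase: PP.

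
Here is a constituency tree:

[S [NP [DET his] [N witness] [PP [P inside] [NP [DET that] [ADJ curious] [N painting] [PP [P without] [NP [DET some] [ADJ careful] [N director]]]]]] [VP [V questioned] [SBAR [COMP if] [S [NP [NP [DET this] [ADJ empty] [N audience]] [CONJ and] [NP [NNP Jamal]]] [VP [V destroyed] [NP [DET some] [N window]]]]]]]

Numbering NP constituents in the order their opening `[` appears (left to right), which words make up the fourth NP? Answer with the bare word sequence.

The NP opening brackets appear, in order, over: "his witness inside that curious painting without some careful director"; "that curious painting without some careful director"; "some careful director"; "this empty audience and Jamal"; "this empty audience"; "Jamal"; "some window". The fourth one spans "this empty audience and Jamal".

this empty audience and Jamal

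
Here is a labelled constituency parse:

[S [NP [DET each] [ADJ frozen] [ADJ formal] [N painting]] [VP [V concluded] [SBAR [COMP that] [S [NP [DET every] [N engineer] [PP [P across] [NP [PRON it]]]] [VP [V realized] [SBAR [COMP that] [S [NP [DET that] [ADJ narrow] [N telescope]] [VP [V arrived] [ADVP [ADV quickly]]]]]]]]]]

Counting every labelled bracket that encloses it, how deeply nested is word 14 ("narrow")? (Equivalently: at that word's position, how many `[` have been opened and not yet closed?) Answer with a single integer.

9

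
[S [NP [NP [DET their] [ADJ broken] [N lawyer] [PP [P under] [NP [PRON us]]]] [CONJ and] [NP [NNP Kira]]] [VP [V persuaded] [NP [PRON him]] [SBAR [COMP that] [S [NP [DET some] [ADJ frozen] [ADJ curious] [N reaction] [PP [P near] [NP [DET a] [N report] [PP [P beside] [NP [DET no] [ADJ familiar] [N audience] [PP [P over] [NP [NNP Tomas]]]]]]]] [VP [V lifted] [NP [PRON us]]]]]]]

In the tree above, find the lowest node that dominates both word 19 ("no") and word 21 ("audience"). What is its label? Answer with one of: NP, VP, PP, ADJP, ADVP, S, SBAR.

NP

The smallest bracket enclosing both words is [NP no familiar audience over Tomas], so the label is NP.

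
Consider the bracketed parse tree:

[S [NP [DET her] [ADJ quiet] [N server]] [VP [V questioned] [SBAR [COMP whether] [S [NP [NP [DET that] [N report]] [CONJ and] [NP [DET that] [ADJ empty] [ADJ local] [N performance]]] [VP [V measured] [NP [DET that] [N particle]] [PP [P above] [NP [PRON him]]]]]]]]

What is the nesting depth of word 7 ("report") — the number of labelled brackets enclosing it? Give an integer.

7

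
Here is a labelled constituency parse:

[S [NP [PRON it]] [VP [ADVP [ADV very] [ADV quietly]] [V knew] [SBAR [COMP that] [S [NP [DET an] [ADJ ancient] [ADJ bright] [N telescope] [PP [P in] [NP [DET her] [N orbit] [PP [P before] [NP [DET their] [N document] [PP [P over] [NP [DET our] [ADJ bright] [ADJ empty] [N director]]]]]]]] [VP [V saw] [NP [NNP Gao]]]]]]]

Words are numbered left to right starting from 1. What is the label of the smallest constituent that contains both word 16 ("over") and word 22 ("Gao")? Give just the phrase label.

S

Word 16 lies under S → VP → SBAR → S → NP → PP → NP → PP → NP → PP → P; word 22 lies under S → VP → SBAR → S → VP → NP → NNP. The lowest shared node is the S.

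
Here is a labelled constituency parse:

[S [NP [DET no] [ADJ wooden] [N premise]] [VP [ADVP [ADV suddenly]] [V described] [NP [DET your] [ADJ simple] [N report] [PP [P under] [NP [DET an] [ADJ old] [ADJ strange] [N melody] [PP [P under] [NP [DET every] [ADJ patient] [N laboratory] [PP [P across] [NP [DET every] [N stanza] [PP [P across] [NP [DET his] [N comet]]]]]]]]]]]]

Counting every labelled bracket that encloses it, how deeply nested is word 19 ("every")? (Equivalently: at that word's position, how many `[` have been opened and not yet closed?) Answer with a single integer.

10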